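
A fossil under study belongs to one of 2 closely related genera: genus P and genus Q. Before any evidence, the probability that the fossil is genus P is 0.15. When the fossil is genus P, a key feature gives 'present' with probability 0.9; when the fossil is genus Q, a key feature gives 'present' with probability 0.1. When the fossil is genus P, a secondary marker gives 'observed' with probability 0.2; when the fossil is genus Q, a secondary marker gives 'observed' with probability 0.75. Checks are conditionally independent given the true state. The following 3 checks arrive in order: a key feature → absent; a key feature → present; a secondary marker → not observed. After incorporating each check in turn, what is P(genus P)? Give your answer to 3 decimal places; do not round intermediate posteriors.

0.361

After a key feature='absent': P(genus P) = 0.1·0.1500 / (0.1·0.1500 + 0.9·0.8500) ≈ 0.0192
After a key feature='present': P(genus P) = 0.9·0.0192 / (0.9·0.0192 + 0.1·0.9808) ≈ 0.1500
After a secondary marker='not observed': P(genus P) = 0.8·0.1500 / (0.8·0.1500 + 0.25·0.8500) ≈ 0.3609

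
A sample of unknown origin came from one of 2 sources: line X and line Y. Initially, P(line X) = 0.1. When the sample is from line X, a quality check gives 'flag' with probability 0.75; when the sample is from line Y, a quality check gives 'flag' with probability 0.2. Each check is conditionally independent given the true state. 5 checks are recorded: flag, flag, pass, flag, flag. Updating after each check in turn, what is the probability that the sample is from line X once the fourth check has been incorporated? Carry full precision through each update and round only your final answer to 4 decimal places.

0.6468

After 'flag': P(line X) = 0.75·0.1000 / (0.75·0.1000 + 0.2·0.9000) ≈ 0.2941
After 'flag': P(line X) = 0.75·0.2941 / (0.75·0.2941 + 0.2·0.7059) ≈ 0.6098
After 'pass': P(line X) = 0.25·0.6098 / (0.25·0.6098 + 0.8·0.3902) ≈ 0.3281
After 'flag': P(line X) = 0.75·0.3281 / (0.75·0.3281 + 0.2·0.6719) ≈ 0.6468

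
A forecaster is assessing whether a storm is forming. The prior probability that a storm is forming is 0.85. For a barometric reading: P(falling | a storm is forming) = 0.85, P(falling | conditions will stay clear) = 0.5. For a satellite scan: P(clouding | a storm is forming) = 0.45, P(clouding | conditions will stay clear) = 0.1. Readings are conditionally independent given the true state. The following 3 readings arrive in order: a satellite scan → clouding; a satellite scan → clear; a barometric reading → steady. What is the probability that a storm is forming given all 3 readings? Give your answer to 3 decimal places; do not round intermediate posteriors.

0.824

After a satellite scan='clouding': P(storm) = 0.45·0.8500 / (0.45·0.8500 + 0.1·0.1500) ≈ 0.9623
After a satellite scan='clear': P(storm) = 0.55·0.9623 / (0.55·0.9623 + 0.9·0.0377) ≈ 0.9397
After a barometric reading='steady': P(storm) = 0.15·0.9397 / (0.15·0.9397 + 0.5·0.0603) ≈ 0.8238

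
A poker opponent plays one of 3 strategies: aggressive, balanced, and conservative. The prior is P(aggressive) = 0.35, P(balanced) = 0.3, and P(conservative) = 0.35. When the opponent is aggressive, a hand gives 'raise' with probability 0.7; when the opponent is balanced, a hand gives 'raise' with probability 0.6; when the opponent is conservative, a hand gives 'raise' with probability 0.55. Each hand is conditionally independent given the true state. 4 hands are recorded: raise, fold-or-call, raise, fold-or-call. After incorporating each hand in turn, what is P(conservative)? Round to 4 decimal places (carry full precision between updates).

0.3959

After 'raise': normaliser = 0.7·0.3500 + 0.6·0.3000 + 0.55·0.3500; P(aggressive) ≈ 0.3968, P(balanced) ≈ 0.2915, P(conservative) ≈ 0.3117
After 'fold-or-call': normaliser = 0.3·0.3968 + 0.4·0.2915 + 0.45·0.3117; P(aggressive) ≈ 0.3166, P(balanced) ≈ 0.3102, P(conservative) ≈ 0.3732
After 'raise': normaliser = 0.7·0.3166 + 0.6·0.3102 + 0.55·0.3732; P(aggressive) ≈ 0.3616, P(balanced) ≈ 0.3036, P(conservative) ≈ 0.3348
After 'fold-or-call': normaliser = 0.3·0.3616 + 0.4·0.3036 + 0.45·0.3348; P(aggressive) ≈ 0.2850, P(balanced) ≈ 0.3191, P(conservative) ≈ 0.3959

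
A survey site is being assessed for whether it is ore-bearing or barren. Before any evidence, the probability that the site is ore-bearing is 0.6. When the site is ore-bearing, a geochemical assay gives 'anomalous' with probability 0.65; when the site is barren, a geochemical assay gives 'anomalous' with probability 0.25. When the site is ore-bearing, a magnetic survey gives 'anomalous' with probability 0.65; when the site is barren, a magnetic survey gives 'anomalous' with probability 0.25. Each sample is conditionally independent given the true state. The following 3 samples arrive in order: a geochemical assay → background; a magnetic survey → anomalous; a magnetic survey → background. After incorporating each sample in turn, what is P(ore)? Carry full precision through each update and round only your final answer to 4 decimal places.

Each posterior becomes the prior for the next update.
After a geochemical assay='background': P(ore) = 0.35·0.6000 / (0.35·0.6000 + 0.75·0.4000) ≈ 0.4118
After a magnetic survey='anomalous': P(ore) = 0.65·0.4118 / (0.65·0.4118 + 0.25·0.5882) ≈ 0.6454
After a magnetic survey='background': P(ore) = 0.35·0.6454 / (0.35·0.6454 + 0.75·0.3546) ≈ 0.4593

0.4593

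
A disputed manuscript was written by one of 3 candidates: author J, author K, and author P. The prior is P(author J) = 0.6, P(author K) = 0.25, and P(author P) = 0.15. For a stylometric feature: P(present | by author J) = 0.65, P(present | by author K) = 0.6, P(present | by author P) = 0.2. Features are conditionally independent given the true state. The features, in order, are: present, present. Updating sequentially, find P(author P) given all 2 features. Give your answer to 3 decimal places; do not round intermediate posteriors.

After 'present': normaliser = 0.65·0.6000 + 0.6·0.2500 + 0.2·0.1500; P(author J) ≈ 0.6842, P(author K) ≈ 0.2632, P(author P) ≈ 0.0526
After 'present': normaliser = 0.65·0.6842 + 0.6·0.2632 + 0.2·0.0526; P(author J) ≈ 0.7253, P(author K) ≈ 0.2575, P(author P) ≈ 0.0172

0.017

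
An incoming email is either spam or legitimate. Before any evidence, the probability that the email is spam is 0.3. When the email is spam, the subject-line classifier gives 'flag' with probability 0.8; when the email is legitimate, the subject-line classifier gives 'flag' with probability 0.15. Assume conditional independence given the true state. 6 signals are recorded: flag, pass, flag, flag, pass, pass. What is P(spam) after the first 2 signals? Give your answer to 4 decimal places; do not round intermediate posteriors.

0.3497

After 'flag': P(spam) = 0.8·0.3000 / (0.8·0.3000 + 0.15·0.7000) ≈ 0.6957
After 'pass': P(spam) = 0.2·0.6957 / (0.2·0.6957 + 0.85·0.3043) ≈ 0.3497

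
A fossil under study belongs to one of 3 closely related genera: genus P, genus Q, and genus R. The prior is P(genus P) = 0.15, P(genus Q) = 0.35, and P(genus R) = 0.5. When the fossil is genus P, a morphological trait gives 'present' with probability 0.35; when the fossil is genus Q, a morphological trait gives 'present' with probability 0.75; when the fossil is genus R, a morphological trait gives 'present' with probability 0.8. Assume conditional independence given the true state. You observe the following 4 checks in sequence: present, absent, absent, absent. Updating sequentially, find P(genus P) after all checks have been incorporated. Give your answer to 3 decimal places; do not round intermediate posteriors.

After 'present': normaliser = 0.35·0.1500 + 0.75·0.3500 + 0.8·0.5000; P(genus P) ≈ 0.0734, P(genus Q) ≈ 0.3671, P(genus R) ≈ 0.5594
After 'absent': normaliser = 0.65·0.0734 + 0.25·0.3671 + 0.2·0.5594; P(genus P) ≈ 0.1898, P(genus Q) ≈ 0.3651, P(genus R) ≈ 0.4451
After 'absent': normaliser = 0.65·0.1898 + 0.25·0.3651 + 0.2·0.4451; P(genus P) ≈ 0.4063, P(genus Q) ≈ 0.3005, P(genus R) ≈ 0.2931
After 'absent': normaliser = 0.65·0.4063 + 0.25·0.3005 + 0.2·0.2931; P(genus P) ≈ 0.6638, P(genus Q) ≈ 0.1888, P(genus R) ≈ 0.1473

0.664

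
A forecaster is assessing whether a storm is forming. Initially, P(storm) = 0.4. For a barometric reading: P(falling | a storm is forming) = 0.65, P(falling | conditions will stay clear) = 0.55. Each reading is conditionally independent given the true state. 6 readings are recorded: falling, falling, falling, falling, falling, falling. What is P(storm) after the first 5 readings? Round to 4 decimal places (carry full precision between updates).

0.6058

Apply Bayes' rule sequentially, carrying P(storm) forward.
After 'falling': P(storm) = 0.65·0.4000 / (0.65·0.4000 + 0.55·0.6000) ≈ 0.4407
After 'falling': P(storm) = 0.65·0.4407 / (0.65·0.4407 + 0.55·0.5593) ≈ 0.4822
After 'falling': P(storm) = 0.65·0.4822 / (0.65·0.4822 + 0.55·0.5178) ≈ 0.5239
After 'falling': P(storm) = 0.65·0.5239 / (0.65·0.5239 + 0.55·0.4761) ≈ 0.5653
After 'falling': P(storm) = 0.65·0.5653 / (0.65·0.5653 + 0.55·0.4347) ≈ 0.6058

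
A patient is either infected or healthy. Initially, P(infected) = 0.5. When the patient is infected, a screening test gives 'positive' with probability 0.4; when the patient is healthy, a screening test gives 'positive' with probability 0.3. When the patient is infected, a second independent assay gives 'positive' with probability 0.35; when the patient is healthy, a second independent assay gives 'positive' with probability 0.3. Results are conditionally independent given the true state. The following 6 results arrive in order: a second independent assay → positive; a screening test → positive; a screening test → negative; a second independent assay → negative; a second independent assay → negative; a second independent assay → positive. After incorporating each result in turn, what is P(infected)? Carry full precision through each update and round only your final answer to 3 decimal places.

0.573

Apply Bayes' rule sequentially, carrying P(infected) forward.
After a second independent assay='positive': P(infected) = 0.35·0.5000 / (0.35·0.5000 + 0.3·0.5000) ≈ 0.5385
After a screening test='positive': P(infected) = 0.4·0.5385 / (0.4·0.5385 + 0.3·0.4615) ≈ 0.6087
After a screening test='negative': P(infected) = 0.6·0.6087 / (0.6·0.6087 + 0.7·0.3913) ≈ 0.5714
After a second independent assay='negative': P(infected) = 0.65·0.5714 / (0.65·0.5714 + 0.7·0.4286) ≈ 0.5532
After a second independent assay='negative': P(infected) = 0.65·0.5532 / (0.65·0.5532 + 0.7·0.4468) ≈ 0.5348
After a second independent assay='positive': P(infected) = 0.35·0.5348 / (0.35·0.5348 + 0.3·0.4652) ≈ 0.5729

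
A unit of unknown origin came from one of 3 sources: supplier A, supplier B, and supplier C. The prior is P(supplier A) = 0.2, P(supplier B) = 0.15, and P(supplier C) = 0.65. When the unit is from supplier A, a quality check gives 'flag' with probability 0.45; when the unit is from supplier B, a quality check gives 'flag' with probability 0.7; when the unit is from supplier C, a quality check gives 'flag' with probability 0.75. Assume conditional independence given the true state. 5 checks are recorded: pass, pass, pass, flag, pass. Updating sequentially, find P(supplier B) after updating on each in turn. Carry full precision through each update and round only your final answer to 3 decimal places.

0.077

Each posterior becomes the prior for the next update.
After 'pass': normaliser = 0.55·0.2000 + 0.3·0.1500 + 0.25·0.6500; P(supplier A) ≈ 0.3465, P(supplier B) ≈ 0.1417, P(supplier C) ≈ 0.5118
After 'pass': normaliser = 0.55·0.3465 + 0.3·0.1417 + 0.25·0.5118; P(supplier A) ≈ 0.5278, P(supplier B) ≈ 0.1178, P(supplier C) ≈ 0.3544
After 'pass': normaliser = 0.55·0.5278 + 0.3·0.1178 + 0.25·0.3544; P(supplier A) ≈ 0.7008, P(supplier B) ≈ 0.0853, P(supplier C) ≈ 0.2139
After 'flag': normaliser = 0.45·0.7008 + 0.7·0.0853 + 0.75·0.2139; P(supplier A) ≈ 0.5889, P(supplier B) ≈ 0.1115, P(supplier C) ≈ 0.2996
After 'pass': normaliser = 0.55·0.5889 + 0.3·0.1115 + 0.25·0.2996; P(supplier A) ≈ 0.7493, P(supplier B) ≈ 0.0774, P(supplier C) ≈ 0.1733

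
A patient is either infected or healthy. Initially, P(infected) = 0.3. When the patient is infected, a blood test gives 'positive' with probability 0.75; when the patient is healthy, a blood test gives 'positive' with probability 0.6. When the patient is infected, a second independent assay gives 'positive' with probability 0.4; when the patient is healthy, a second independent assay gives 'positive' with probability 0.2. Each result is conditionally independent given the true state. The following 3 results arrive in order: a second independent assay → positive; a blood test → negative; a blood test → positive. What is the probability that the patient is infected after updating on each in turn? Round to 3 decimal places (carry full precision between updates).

After a second independent assay='positive': P(infected) = 0.4·0.3000 / (0.4·0.3000 + 0.2·0.7000) ≈ 0.4615
After a blood test='negative': P(infected) = 0.25·0.4615 / (0.25·0.4615 + 0.4·0.5385) ≈ 0.3488
After a blood test='positive': P(infected) = 0.75·0.3488 / (0.75·0.3488 + 0.6·0.6512) ≈ 0.4011

0.401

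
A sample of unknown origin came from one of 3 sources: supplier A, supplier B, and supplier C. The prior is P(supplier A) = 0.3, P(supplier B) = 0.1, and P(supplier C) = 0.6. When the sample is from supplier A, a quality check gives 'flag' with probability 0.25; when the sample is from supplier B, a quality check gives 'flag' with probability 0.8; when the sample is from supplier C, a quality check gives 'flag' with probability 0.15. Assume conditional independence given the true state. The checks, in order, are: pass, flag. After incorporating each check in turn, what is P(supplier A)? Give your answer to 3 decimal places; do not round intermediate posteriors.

After 'pass': normaliser = 0.75·0.3000 + 0.2·0.1000 + 0.85·0.6000; P(supplier A) ≈ 0.2980, P(supplier B) ≈ 0.0265, P(supplier C) ≈ 0.6755
After 'flag': normaliser = 0.25·0.2980 + 0.8·0.0265 + 0.15·0.6755; P(supplier A) ≈ 0.3782, P(supplier B) ≈ 0.1076, P(supplier C) ≈ 0.5143

0.378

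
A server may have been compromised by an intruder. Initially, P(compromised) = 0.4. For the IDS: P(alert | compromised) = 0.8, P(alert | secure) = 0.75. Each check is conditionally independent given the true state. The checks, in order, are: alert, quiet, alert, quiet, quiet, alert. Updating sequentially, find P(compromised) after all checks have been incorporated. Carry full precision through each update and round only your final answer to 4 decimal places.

After 'alert': P(compromised) = 0.8·0.4000 / (0.8·0.4000 + 0.75·0.6000) ≈ 0.4156
After 'quiet': P(compromised) = 0.2·0.4156 / (0.2·0.4156 + 0.25·0.5844) ≈ 0.3626
After 'alert': P(compromised) = 0.8·0.3626 / (0.8·0.3626 + 0.75·0.6374) ≈ 0.3777
After 'quiet': P(compromised) = 0.2·0.3777 / (0.2·0.3777 + 0.25·0.6223) ≈ 0.3268
After 'quiet': P(compromised) = 0.2·0.3268 / (0.2·0.3268 + 0.25·0.6732) ≈ 0.2797
After 'alert': P(compromised) = 0.8·0.2797 / (0.8·0.2797 + 0.75·0.7203) ≈ 0.2929

0.2929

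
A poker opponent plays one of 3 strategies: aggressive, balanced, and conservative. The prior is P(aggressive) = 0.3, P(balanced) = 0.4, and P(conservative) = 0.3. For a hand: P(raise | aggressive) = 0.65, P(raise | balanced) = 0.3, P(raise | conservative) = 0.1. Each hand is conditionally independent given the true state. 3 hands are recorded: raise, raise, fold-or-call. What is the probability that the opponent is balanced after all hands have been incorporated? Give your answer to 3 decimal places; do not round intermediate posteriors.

0.349

Apply Bayes' rule sequentially, carrying P(balanced) forward.
After 'raise': normaliser = 0.65·0.3000 + 0.3·0.4000 + 0.1·0.3000; P(aggressive) ≈ 0.5652, P(balanced) ≈ 0.3478, P(conservative) ≈ 0.0870
After 'raise': normaliser = 0.65·0.5652 + 0.3·0.3478 + 0.1·0.0870; P(aggressive) ≈ 0.7647, P(balanced) ≈ 0.2172, P(conservative) ≈ 0.0181
After 'fold-or-call': normaliser = 0.35·0.7647 + 0.7·0.2172 + 0.9·0.0181; P(aggressive) ≈ 0.6139, P(balanced) ≈ 0.3487, P(conservative) ≈ 0.0374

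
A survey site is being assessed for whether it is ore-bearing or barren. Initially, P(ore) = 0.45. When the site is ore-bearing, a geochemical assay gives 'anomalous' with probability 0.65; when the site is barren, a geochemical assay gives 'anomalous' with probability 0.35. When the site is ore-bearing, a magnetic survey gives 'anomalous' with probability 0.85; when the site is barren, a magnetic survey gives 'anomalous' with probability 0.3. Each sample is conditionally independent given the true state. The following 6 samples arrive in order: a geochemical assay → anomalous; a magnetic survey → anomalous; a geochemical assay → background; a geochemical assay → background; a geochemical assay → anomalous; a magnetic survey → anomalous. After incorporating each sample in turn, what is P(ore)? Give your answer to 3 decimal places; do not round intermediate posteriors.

0.868

Each posterior becomes the prior for the next update.
After a geochemical assay='anomalous': P(ore) = 0.65·0.4500 / (0.65·0.4500 + 0.35·0.5500) ≈ 0.6031
After a magnetic survey='anomalous': P(ore) = 0.85·0.6031 / (0.85·0.6031 + 0.3·0.3969) ≈ 0.8115
After a geochemical assay='background': P(ore) = 0.35·0.8115 / (0.35·0.8115 + 0.65·0.1885) ≈ 0.6986
After a geochemical assay='background': P(ore) = 0.35·0.6986 / (0.35·0.6986 + 0.65·0.3014) ≈ 0.5552
After a geochemical assay='anomalous': P(ore) = 0.65·0.5552 / (0.65·0.5552 + 0.35·0.4448) ≈ 0.6986
After a magnetic survey='anomalous': P(ore) = 0.85·0.6986 / (0.85·0.6986 + 0.3·0.3014) ≈ 0.8679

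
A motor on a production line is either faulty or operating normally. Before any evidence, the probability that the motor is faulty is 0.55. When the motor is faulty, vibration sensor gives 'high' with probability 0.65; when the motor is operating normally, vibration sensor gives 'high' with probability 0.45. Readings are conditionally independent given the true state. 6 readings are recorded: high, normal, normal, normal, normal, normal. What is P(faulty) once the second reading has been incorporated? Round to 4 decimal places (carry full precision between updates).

0.5291

After 'high': P(faulty) = 0.65·0.5500 / (0.65·0.5500 + 0.45·0.4500) ≈ 0.6384
After 'normal': P(faulty) = 0.35·0.6384 / (0.35·0.6384 + 0.55·0.3616) ≈ 0.5291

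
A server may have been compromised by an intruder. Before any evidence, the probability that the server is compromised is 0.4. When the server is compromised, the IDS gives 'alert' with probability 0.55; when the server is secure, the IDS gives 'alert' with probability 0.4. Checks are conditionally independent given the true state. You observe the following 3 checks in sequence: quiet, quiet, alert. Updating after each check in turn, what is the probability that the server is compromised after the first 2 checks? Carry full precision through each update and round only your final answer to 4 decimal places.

0.2727

After 'quiet': P(compromised) = 0.45·0.4000 / (0.45·0.4000 + 0.6·0.6000) ≈ 0.3333
After 'quiet': P(compromised) = 0.45·0.3333 / (0.45·0.3333 + 0.6·0.6667) ≈ 0.2727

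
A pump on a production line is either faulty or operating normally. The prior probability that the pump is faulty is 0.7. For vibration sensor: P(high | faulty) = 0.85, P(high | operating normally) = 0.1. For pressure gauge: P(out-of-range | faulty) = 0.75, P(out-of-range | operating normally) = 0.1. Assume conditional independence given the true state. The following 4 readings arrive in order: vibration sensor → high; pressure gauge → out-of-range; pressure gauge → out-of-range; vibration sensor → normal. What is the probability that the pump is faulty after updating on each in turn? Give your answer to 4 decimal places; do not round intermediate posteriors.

0.9947

After vibration sensor='high': P(faulty) = 0.85·0.7000 / (0.85·0.7000 + 0.1·0.3000) ≈ 0.9520
After pressure gauge='out-of-range': P(faulty) = 0.75·0.9520 / (0.75·0.9520 + 0.1·0.0480) ≈ 0.9933
After pressure gauge='out-of-range': P(faulty) = 0.75·0.9933 / (0.75·0.9933 + 0.1·0.0067) ≈ 0.9991
After vibration sensor='normal': P(faulty) = 0.15·0.9991 / (0.15·0.9991 + 0.9·0.0009) ≈ 0.9947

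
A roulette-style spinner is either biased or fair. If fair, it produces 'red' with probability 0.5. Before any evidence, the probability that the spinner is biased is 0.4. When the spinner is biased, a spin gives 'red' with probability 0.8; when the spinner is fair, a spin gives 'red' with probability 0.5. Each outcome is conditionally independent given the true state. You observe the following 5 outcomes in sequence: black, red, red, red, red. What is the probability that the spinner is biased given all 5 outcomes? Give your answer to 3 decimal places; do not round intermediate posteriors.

Each posterior becomes the prior for the next update.
After 'black': P(biased) = 0.2·0.4000 / (0.2·0.4000 + 0.5·0.6000) ≈ 0.2105
After 'red': P(biased) = 0.8·0.2105 / (0.8·0.2105 + 0.5·0.7895) ≈ 0.2991
After 'red': P(biased) = 0.8·0.2991 / (0.8·0.2991 + 0.5·0.7009) ≈ 0.4057
After 'red': P(biased) = 0.8·0.4057 / (0.8·0.4057 + 0.5·0.5943) ≈ 0.5220
After 'red': P(biased) = 0.8·0.5220 / (0.8·0.5220 + 0.5·0.4780) ≈ 0.6360

0.636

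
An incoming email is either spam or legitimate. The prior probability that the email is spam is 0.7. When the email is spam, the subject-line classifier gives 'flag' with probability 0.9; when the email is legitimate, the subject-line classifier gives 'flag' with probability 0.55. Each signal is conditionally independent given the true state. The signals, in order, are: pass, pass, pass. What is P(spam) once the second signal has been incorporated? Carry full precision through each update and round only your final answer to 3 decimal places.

After 'pass': P(spam) = 0.1·0.7000 / (0.1·0.7000 + 0.45·0.3000) ≈ 0.3415
After 'pass': P(spam) = 0.1·0.3415 / (0.1·0.3415 + 0.45·0.6585) ≈ 0.1033

0.103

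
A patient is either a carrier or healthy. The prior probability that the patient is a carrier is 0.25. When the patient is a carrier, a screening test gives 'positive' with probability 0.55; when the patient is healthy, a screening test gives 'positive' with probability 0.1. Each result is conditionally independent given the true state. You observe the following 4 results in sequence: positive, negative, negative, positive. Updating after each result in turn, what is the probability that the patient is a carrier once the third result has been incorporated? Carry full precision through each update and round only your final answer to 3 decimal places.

Each posterior becomes the prior for the next update.
After 'positive': P(carrier) = 0.55·0.2500 / (0.55·0.2500 + 0.1·0.7500) ≈ 0.6471
After 'negative': P(carrier) = 0.45·0.6471 / (0.45·0.6471 + 0.9·0.3529) ≈ 0.4783
After 'negative': P(carrier) = 0.45·0.4783 / (0.45·0.4783 + 0.9·0.5217) ≈ 0.3143

0.314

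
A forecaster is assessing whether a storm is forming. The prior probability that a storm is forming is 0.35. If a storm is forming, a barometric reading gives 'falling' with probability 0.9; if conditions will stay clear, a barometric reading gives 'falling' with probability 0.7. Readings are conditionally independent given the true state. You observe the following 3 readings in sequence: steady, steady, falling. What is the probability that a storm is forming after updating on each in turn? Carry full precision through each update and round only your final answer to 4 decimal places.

After 'steady': P(storm) = 0.1·0.3500 / (0.1·0.3500 + 0.3·0.6500) ≈ 0.1522
After 'steady': P(storm) = 0.1·0.1522 / (0.1·0.1522 + 0.3·0.8478) ≈ 0.0565
After 'falling': P(storm) = 0.9·0.0565 / (0.9·0.0565 + 0.7·0.9435) ≈ 0.0714

0.0714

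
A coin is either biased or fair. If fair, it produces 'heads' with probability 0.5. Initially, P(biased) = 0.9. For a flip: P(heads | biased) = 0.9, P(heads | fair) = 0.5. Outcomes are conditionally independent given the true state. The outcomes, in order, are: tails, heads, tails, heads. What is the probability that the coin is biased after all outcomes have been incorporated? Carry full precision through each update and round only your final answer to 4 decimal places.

0.5384

After 'tails': P(biased) = 0.1·0.9000 / (0.1·0.9000 + 0.5·0.1000) ≈ 0.6429
After 'heads': P(biased) = 0.9·0.6429 / (0.9·0.6429 + 0.5·0.3571) ≈ 0.7642
After 'tails': P(biased) = 0.1·0.7642 / (0.1·0.7642 + 0.5·0.2358) ≈ 0.3932
After 'heads': P(biased) = 0.9·0.3932 / (0.9·0.3932 + 0.5·0.6068) ≈ 0.5384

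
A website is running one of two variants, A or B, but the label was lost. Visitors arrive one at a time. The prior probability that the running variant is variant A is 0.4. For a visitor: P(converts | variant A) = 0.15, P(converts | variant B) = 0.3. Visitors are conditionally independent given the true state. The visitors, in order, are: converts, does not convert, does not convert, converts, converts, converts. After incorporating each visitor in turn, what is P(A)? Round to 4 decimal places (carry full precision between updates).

0.0579

Each posterior becomes the prior for the next update.
After 'converts': P(A) = 0.15·0.4000 / (0.15·0.4000 + 0.3·0.6000) ≈ 0.2500
After 'does not convert': P(A) = 0.85·0.2500 / (0.85·0.2500 + 0.7·0.7500) ≈ 0.2881
After 'does not convert': P(A) = 0.85·0.2881 / (0.85·0.2881 + 0.7·0.7119) ≈ 0.3295
After 'converts': P(A) = 0.15·0.3295 / (0.15·0.3295 + 0.3·0.6705) ≈ 0.1973
After 'converts': P(A) = 0.15·0.1973 / (0.15·0.1973 + 0.3·0.8027) ≈ 0.1094
After 'converts': P(A) = 0.15·0.1094 / (0.15·0.1094 + 0.3·0.8906) ≈ 0.0579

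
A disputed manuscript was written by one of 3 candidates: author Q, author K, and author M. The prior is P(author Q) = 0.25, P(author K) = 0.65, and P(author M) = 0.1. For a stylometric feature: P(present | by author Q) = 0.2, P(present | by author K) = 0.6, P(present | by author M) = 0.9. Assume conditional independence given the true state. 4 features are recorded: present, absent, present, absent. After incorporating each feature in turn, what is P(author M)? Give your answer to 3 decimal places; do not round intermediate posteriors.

0.018

Apply Bayes' rule sequentially, carrying P(author M) forward.
After 'present': normaliser = 0.2·0.2500 + 0.6·0.6500 + 0.9·0.1000; P(author Q) ≈ 0.0943, P(author K) ≈ 0.7358, P(author M) ≈ 0.1698
After 'absent': normaliser = 0.8·0.0943 + 0.4·0.7358 + 0.1·0.1698; P(author Q) ≈ 0.1951, P(author K) ≈ 0.7610, P(author M) ≈ 0.0439
After 'present': normaliser = 0.2·0.1951 + 0.6·0.7610 + 0.9·0.0439; P(author Q) ≈ 0.0729, P(author K) ≈ 0.8532, P(author M) ≈ 0.0738
After 'absent': normaliser = 0.8·0.0729 + 0.4·0.8532 + 0.1·0.0738; P(author Q) ≈ 0.1433, P(author K) ≈ 0.8385, P(author M) ≈ 0.0181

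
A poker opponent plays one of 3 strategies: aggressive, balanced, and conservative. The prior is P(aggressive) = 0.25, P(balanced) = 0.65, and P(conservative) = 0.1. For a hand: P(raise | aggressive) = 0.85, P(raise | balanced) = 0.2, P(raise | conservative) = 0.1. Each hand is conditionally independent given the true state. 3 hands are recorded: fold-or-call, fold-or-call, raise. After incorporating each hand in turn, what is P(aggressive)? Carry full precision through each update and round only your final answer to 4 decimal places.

0.0498

Each posterior becomes the prior for the next update.
After 'fold-or-call': normaliser = 0.15·0.2500 + 0.8·0.6500 + 0.9·0.1000; P(aggressive) ≈ 0.0579, P(balanced) ≈ 0.8031, P(conservative) ≈ 0.1390
After 'fold-or-call': normaliser = 0.15·0.0579 + 0.8·0.8031 + 0.9·0.1390; P(aggressive) ≈ 0.0112, P(balanced) ≈ 0.8277, P(conservative) ≈ 0.1612
After 'raise': normaliser = 0.85·0.0112 + 0.2·0.8277 + 0.1·0.1612; P(aggressive) ≈ 0.0498, P(balanced) ≈ 0.8659, P(conservative) ≈ 0.0843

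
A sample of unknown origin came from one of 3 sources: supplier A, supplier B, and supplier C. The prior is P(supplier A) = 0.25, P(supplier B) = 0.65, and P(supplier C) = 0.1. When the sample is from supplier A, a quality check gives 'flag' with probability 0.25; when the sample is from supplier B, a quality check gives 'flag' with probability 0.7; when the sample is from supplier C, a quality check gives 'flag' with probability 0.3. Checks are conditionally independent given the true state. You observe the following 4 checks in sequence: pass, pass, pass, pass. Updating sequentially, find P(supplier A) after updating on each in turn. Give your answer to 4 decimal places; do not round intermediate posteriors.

After 'pass': normaliser = 0.75·0.2500 + 0.3·0.6500 + 0.7·0.1000; P(supplier A) ≈ 0.4144, P(supplier B) ≈ 0.4309, P(supplier C) ≈ 0.1547
After 'pass': normaliser = 0.75·0.4144 + 0.3·0.4309 + 0.7·0.1547; P(supplier A) ≈ 0.5668, P(supplier B) ≈ 0.2358, P(supplier C) ≈ 0.1975
After 'pass': normaliser = 0.75·0.5668 + 0.3·0.2358 + 0.7·0.1975; P(supplier A) ≈ 0.6704, P(supplier B) ≈ 0.1116, P(supplier C) ≈ 0.2180
After 'pass': normaliser = 0.75·0.6704 + 0.3·0.1116 + 0.7·0.2180; P(supplier A) ≈ 0.7299, P(supplier B) ≈ 0.0486, P(supplier C) ≈ 0.2215

0.7299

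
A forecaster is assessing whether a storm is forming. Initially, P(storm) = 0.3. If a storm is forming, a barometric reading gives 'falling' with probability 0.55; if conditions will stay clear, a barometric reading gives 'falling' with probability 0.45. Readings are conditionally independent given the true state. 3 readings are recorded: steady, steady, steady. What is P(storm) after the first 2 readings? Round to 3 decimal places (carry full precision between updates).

Apply Bayes' rule sequentially, carrying P(storm) forward.
After 'steady': P(storm) = 0.45·0.3000 / (0.45·0.3000 + 0.55·0.7000) ≈ 0.2596
After 'steady': P(storm) = 0.45·0.2596 / (0.45·0.2596 + 0.55·0.7404) ≈ 0.2229

0.223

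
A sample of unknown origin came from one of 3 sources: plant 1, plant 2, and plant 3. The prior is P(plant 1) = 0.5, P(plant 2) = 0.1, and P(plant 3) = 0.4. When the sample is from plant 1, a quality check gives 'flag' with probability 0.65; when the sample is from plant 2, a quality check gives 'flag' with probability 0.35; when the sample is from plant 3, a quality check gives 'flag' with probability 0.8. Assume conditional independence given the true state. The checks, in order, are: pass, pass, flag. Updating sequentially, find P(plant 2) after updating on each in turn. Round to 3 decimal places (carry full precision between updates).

Each posterior becomes the prior for the next update.
After 'pass': normaliser = 0.35·0.5000 + 0.65·0.1000 + 0.2·0.4000; P(plant 1) ≈ 0.5469, P(plant 2) ≈ 0.2031, P(plant 3) ≈ 0.2500
After 'pass': normaliser = 0.35·0.5469 + 0.65·0.2031 + 0.2·0.2500; P(plant 1) ≈ 0.5126, P(plant 2) ≈ 0.3536, P(plant 3) ≈ 0.1339
After 'flag': normaliser = 0.65·0.5126 + 0.35·0.3536 + 0.8·0.1339; P(plant 1) ≈ 0.5907, P(plant 2) ≈ 0.2194, P(plant 3) ≈ 0.1899

0.219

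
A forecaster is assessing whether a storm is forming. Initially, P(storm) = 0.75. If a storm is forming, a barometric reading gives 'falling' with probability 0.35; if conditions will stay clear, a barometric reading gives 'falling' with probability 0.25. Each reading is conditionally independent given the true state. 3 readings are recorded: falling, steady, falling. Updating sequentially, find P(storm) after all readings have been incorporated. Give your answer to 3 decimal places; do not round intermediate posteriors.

0.836

After 'falling': P(storm) = 0.35·0.7500 / (0.35·0.7500 + 0.25·0.2500) ≈ 0.8077
After 'steady': P(storm) = 0.65·0.8077 / (0.65·0.8077 + 0.75·0.1923) ≈ 0.7845
After 'falling': P(storm) = 0.35·0.7845 / (0.35·0.7845 + 0.25·0.2155) ≈ 0.8360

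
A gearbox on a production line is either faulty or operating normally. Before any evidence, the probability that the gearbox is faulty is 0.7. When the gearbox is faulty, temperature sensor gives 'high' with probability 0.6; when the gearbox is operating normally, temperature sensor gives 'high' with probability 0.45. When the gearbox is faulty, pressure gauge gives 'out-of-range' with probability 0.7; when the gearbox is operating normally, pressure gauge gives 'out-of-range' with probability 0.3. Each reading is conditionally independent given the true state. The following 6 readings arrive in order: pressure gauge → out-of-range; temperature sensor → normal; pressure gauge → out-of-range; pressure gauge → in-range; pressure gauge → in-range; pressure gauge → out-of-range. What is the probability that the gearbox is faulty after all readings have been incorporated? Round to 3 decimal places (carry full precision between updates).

0.798

Each posterior becomes the prior for the next update.
After pressure gauge='out-of-range': P(faulty) = 0.7·0.7000 / (0.7·0.7000 + 0.3·0.3000) ≈ 0.8448
After temperature sensor='normal': P(faulty) = 0.4·0.8448 / (0.4·0.8448 + 0.55·0.1552) ≈ 0.7984
After pressure gauge='out-of-range': P(faulty) = 0.7·0.7984 / (0.7·0.7984 + 0.3·0.2016) ≈ 0.9023
After pressure gauge='in-range': P(faulty) = 0.3·0.9023 / (0.3·0.9023 + 0.7·0.0977) ≈ 0.7984
After pressure gauge='in-range': P(faulty) = 0.3·0.7984 / (0.3·0.7984 + 0.7·0.2016) ≈ 0.6292
After pressure gauge='out-of-range': P(faulty) = 0.7·0.6292 / (0.7·0.6292 + 0.3·0.3708) ≈ 0.7984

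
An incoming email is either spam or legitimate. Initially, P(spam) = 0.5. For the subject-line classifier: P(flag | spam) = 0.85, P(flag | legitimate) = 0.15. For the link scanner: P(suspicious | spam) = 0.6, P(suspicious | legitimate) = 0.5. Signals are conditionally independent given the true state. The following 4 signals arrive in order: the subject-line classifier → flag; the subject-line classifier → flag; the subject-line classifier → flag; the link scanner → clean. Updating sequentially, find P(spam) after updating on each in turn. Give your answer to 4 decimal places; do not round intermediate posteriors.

After the subject-line classifier='flag': P(spam) = 0.85·0.5000 / (0.85·0.5000 + 0.15·0.5000) ≈ 0.8500
After the subject-line classifier='flag': P(spam) = 0.85·0.8500 / (0.85·0.8500 + 0.15·0.1500) ≈ 0.9698
After the subject-line classifier='flag': P(spam) = 0.85·0.9698 / (0.85·0.9698 + 0.15·0.0302) ≈ 0.9945
After the link scanner='clean': P(spam) = 0.4·0.9945 / (0.4·0.9945 + 0.5·0.0055) ≈ 0.9932

0.9932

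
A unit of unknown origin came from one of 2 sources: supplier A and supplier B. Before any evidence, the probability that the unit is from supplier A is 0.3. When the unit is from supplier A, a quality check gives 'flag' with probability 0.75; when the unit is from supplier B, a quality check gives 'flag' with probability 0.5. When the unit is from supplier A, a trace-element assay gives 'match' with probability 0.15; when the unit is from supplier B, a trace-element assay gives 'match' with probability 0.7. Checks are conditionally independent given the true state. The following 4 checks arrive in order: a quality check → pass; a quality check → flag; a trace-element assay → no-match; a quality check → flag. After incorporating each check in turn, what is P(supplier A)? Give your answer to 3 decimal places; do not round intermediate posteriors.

0.577

Each posterior becomes the prior for the next update.
After a quality check='pass': P(supplier A) = 0.25·0.3000 / (0.25·0.3000 + 0.5·0.7000) ≈ 0.1765
After a quality check='flag': P(supplier A) = 0.75·0.1765 / (0.75·0.1765 + 0.5·0.8235) ≈ 0.2432
After a trace-element assay='no-match': P(supplier A) = 0.85·0.2432 / (0.85·0.2432 + 0.3·0.7568) ≈ 0.4766
After a quality check='flag': P(supplier A) = 0.75·0.4766 / (0.75·0.4766 + 0.5·0.5234) ≈ 0.5774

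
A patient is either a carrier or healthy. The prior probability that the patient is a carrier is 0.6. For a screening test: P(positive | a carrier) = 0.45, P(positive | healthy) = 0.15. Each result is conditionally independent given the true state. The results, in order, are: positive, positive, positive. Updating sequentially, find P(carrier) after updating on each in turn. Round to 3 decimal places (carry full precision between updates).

0.976

After 'positive': P(carrier) = 0.45·0.6000 / (0.45·0.6000 + 0.15·0.4000) ≈ 0.8182
After 'positive': P(carrier) = 0.45·0.8182 / (0.45·0.8182 + 0.15·0.1818) ≈ 0.9310
After 'positive': P(carrier) = 0.45·0.9310 / (0.45·0.9310 + 0.15·0.0690) ≈ 0.9759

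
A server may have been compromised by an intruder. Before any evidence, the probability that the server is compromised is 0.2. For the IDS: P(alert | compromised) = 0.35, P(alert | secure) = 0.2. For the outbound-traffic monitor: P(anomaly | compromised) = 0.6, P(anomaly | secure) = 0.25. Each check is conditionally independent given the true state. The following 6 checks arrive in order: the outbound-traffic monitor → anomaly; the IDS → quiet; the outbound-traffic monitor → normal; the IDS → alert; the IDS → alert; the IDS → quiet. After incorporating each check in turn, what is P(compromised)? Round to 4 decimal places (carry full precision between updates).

Each posterior becomes the prior for the next update.
After the outbound-traffic monitor='anomaly': P(compromised) = 0.6·0.2000 / (0.6·0.2000 + 0.25·0.8000) ≈ 0.3750
After the IDS='quiet': P(compromised) = 0.65·0.3750 / (0.65·0.3750 + 0.8·0.6250) ≈ 0.3277
After the outbound-traffic monitor='normal': P(compromised) = 0.4·0.3277 / (0.4·0.3277 + 0.75·0.6723) ≈ 0.2063
After the IDS='alert': P(compromised) = 0.35·0.2063 / (0.35·0.2063 + 0.2·0.7937) ≈ 0.3127
After the IDS='alert': P(compromised) = 0.35·0.3127 / (0.35·0.3127 + 0.2·0.6873) ≈ 0.4433
After the IDS='quiet': P(compromised) = 0.65·0.4433 / (0.65·0.4433 + 0.8·0.5567) ≈ 0.3928

0.3928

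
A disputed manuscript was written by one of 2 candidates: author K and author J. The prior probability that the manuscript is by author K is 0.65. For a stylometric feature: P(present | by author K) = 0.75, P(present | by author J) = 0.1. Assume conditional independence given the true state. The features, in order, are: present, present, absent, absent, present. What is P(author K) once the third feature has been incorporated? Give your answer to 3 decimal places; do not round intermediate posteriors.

Each posterior becomes the prior for the next update.
After 'present': P(author K) = 0.75·0.6500 / (0.75·0.6500 + 0.1·0.3500) ≈ 0.9330
After 'present': P(author K) = 0.75·0.9330 / (0.75·0.9330 + 0.1·0.0670) ≈ 0.9905
After 'absent': P(author K) = 0.25·0.9905 / (0.25·0.9905 + 0.9·0.0095) ≈ 0.9667

0.967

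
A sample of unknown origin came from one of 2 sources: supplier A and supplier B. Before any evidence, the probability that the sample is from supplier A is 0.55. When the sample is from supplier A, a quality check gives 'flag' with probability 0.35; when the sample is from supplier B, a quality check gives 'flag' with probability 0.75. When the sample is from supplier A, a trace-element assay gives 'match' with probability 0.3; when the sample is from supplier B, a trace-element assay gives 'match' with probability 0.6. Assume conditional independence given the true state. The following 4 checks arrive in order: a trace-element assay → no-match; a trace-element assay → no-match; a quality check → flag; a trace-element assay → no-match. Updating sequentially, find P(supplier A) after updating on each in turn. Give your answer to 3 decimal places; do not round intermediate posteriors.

0.754

After a trace-element assay='no-match': P(supplier A) = 0.7·0.5500 / (0.7·0.5500 + 0.4·0.4500) ≈ 0.6814
After a trace-element assay='no-match': P(supplier A) = 0.7·0.6814 / (0.7·0.6814 + 0.4·0.3186) ≈ 0.7892
After a quality check='flag': P(supplier A) = 0.35·0.7892 / (0.35·0.7892 + 0.75·0.2108) ≈ 0.6359
After a trace-element assay='no-match': P(supplier A) = 0.7·0.6359 / (0.7·0.6359 + 0.4·0.3641) ≈ 0.7535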